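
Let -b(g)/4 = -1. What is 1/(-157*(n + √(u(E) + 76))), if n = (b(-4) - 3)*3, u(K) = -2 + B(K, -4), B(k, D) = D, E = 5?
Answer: 3/9577 - √70/9577 ≈ -0.00056036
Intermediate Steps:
b(g) = 4 (b(g) = -4*(-1) = 4)
u(K) = -6 (u(K) = -2 - 4 = -6)
n = 3 (n = (4 - 3)*3 = 1*3 = 3)
1/(-157*(n + √(u(E) + 76))) = 1/(-157*(3 + √(-6 + 76))) = 1/(-157*(3 + √70)) = 1/(-471 - 157*√70)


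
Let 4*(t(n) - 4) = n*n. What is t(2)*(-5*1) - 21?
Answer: -46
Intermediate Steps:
t(n) = 4 + n²/4 (t(n) = 4 + (n*n)/4 = 4 + n²/4)
t(2)*(-5*1) - 21 = (4 + (¼)*2²)*(-5*1) - 21 = (4 + (¼)*4)*(-5) - 21 = (4 + 1)*(-5) - 21 = 5*(-5) - 21 = -25 - 21 = -46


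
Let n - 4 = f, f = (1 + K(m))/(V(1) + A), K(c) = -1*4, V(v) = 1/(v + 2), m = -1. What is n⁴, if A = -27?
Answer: 11716114081/40960000 ≈ 286.04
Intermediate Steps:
V(v) = 1/(2 + v)
K(c) = -4
f = 9/80 (f = (1 - 4)/(1/(2 + 1) - 27) = -3/(1/3 - 27) = -3/(⅓ - 27) = -3/(-80/3) = -3*(-3/80) = 9/80 ≈ 0.11250)
n = 329/80 (n = 4 + 9/80 = 329/80 ≈ 4.1125)
n⁴ = (329/80)⁴ = 11716114081/40960000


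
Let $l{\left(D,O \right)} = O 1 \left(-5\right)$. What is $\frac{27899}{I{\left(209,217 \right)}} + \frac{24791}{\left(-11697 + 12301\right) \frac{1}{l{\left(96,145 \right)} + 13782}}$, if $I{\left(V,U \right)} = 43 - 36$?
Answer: $\frac{2282723605}{4228} \approx 5.3991 \cdot 10^{5}$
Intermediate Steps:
$l{\left(D,O \right)} = - 5 O$ ($l{\left(D,O \right)} = O \left(-5\right) = - 5 O$)
$I{\left(V,U \right)} = 7$ ($I{\left(V,U \right)} = 43 - 36 = 7$)
$\frac{27899}{I{\left(209,217 \right)}} + \frac{24791}{\left(-11697 + 12301\right) \frac{1}{l{\left(96,145 \right)} + 13782}} = \frac{27899}{7} + \frac{24791}{\left(-11697 + 12301\right) \frac{1}{\left(-5\right) 145 + 13782}} = 27899 \cdot \frac{1}{7} + \frac{24791}{604 \frac{1}{-725 + 13782}} = \frac{27899}{7} + \frac{24791}{604 \cdot \frac{1}{13057}} = \frac{27899}{7} + \frac{24791}{\frac{604}{13057}} = \frac{27899}{7} + 24791 \cdot \frac{13057}{604} = \frac{27899}{7} + \frac{323696087}{604} = \frac{2282723605}{4228}$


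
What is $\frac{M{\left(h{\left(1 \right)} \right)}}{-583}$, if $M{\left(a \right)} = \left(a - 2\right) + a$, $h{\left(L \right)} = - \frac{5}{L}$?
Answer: $\frac{12}{583} \approx 0.020583$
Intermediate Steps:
$M{\left(a \right)} = -2 + 2 a$ ($M{\left(a \right)} = \left(-2 + a\right) + a = -2 + 2 a$)
$\frac{M{\left(h{\left(1 \right)} \right)}}{-583} = \frac{-2 + 2 \left(- \frac{5}{1}\right)}{-583} = \left(-2 + 2 \left(\left(-5\right) 1\right)\right) \left(- \frac{1}{583}\right) = \left(-2 + 2 \left(-5\right)\right) \left(- \frac{1}{583}\right) = \left(-2 - 10\right) \left(- \frac{1}{583}\right) = \left(-12\right) \left(- \frac{1}{583}\right) = \frac{12}{583}$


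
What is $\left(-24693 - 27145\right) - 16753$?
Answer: $-68591$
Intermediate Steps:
$\left(-24693 - 27145\right) - 16753 = -51838 - 16753 = -68591$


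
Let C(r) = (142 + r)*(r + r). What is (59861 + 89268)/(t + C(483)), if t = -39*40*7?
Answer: 149129/592830 ≈ 0.25155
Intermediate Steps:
t = -10920 (t = -1560*7 = -10920)
C(r) = 2*r*(142 + r) (C(r) = (142 + r)*(2*r) = 2*r*(142 + r))
(59861 + 89268)/(t + C(483)) = (59861 + 89268)/(-10920 + 2*483*(142 + 483)) = 149129/(-10920 + 2*483*625) = 149129/(-10920 + 603750) = 149129/592830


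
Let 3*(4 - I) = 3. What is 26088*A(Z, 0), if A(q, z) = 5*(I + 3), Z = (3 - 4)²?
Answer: 782640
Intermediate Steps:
I = 3 (I = 4 - ⅓*3 = 4 - 1 = 3)
Z = 1 (Z = (-1)² = 1)
A(q, z) = 30 (A(q, z) = 5*(3 + 3) = 5*6 = 30)
26088*A(Z, 0) = 26088*30 = 782640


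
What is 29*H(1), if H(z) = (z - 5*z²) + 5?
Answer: 29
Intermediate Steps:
H(z) = 5 + z - 5*z²
29*H(1) = 29*(5 + 1 - 5*1²) = 29*(5 + 1 - 5*1) = 29*(5 + 1 - 5) = 29*1 = 29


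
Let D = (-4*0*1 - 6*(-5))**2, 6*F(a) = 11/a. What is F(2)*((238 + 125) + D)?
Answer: 4631/4 ≈ 1157.8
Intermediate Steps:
F(a) = 11/(6*a) (F(a) = (11/a)/6 = 11/(6*a))
D = 900 (D = (0*1 + 30)**2 = (0 + 30)**2 = 30**2 = 900)
F(2)*((238 + 125) + D) = ((11/6)/2)*((238 + 125) + 900) = ((11/6)*(1/2))*(363 + 900) = (11/12)*1263 = 4631/4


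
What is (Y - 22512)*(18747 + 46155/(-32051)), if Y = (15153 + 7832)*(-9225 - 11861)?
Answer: -291205038045023124/32051 ≈ -9.0857e+12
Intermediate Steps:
Y = -484661710 (Y = 22985*(-21086) = -484661710)
(Y - 22512)*(18747 + 46155/(-32051)) = (-484661710 - 22512)*(18747 + 46155/(-32051)) = -484684222*(18747 + 46155*(-1/32051)) = -484684222*(18747 - 46155/32051) = -484684222*600813942/32051 = -291205038045023124/32051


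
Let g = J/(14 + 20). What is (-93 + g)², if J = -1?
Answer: 10004569/1156 ≈ 8654.5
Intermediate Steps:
g = -1/34 (g = -1/(14 + 20) = -1/34 ≈ -0.029412)
(-93 + g)² = (-93 - 1/34)² = (-3163/34)² = 10004569/1156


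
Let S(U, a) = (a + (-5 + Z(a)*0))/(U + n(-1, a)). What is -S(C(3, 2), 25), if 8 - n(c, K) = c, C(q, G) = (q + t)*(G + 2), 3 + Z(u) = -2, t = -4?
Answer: -4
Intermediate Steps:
Z(u) = -5 (Z(u) = -3 - 2 = -5)
C(q, G) = (-4 + q)*(2 + G) (C(q, G) = (q - 4)*(G + 2) = (-4 + q)*(2 + G))
n(c, K) = 8 - c
S(U, a) = (-5 + a)/(9 + U) (S(U, a) = (a + (-5 - 5*0))/(U + (8 - 1*(-1))) = (a + (-5 + 0))/(U + (8 + 1)) = (a - 5)/(U + 9) = (-5 + a)/(9 + U))
-S(C(3, 2), 25) = -(-5 + 25)/(9 + (-8 - 4*2 + 2*3 + 2*3)) = -20/(9 + (-8 - 8 + 6 + 6)) = -20/(9 - 4) = -20/5 = -1*4 = -4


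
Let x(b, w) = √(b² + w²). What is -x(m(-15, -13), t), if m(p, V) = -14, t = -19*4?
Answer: -2*√1493 ≈ -77.279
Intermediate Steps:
t = -76
-x(m(-15, -13), t) = -√((-14)² + (-76)²) = -√(196 + 5776) = -√5972 = -2*√1493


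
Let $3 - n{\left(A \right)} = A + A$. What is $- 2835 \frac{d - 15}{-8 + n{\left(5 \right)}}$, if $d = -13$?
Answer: $-5292$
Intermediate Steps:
$n{\left(A \right)} = 3 - 2 A$ ($n{\left(A \right)} = 3 - \left(A + A\right) = 3 - 2 A$)
$- 2835 \frac{d - 15}{-8 + n{\left(5 \right)}} = - 2835 \frac{-13 - 15}{-8 + \left(3 - 10\right)} = - 2835 \left(- \frac{28}{-8 + \left(3 - 10\right)}\right) = - 2835 \left(- \frac{28}{-8 - 7}\right) = - 2835 \left(- \frac{28}{-15}\right) = - 2835 \left(\left(-28\right) \left(- \frac{1}{15}\right)\right) = \left(-2835\right) \frac{28}{15} = -5292$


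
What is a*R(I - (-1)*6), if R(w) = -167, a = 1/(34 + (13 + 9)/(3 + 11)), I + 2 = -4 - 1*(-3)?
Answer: -1169/249 ≈ -4.6948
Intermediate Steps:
I = -3 (I = -2 + (-4 - 1*(-3)) = -2 + (-4 + 3) = -2 - 1 = -3)
a = 7/249 (a = 1/(34 + 22/14) = 1/(34 + 22*(1/14)) = 1/(34 + 11/7) = 1/(249/7) = 7/249 ≈ 0.028112)
a*R(I - (-1)*6) = (7/249)*(-167) = -1169/249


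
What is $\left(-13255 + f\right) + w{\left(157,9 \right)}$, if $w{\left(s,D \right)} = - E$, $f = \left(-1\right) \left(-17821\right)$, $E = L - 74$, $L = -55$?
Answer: $4695$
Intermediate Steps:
$E = -129$ ($E = -55 - 74 = -129$)
$f = 17821$
$w{\left(s,D \right)} = 129$ ($w{\left(s,D \right)} = \left(-1\right) \left(-129\right) = 129$)
$\left(-13255 + f\right) + w{\left(157,9 \right)} = \left(-13255 + 17821\right) + 129 = 4566 + 129 = 4695$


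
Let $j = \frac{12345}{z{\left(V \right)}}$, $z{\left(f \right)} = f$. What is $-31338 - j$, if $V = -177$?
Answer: $- \frac{1844827}{59} \approx -31268.0$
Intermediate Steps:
$j = - \frac{4115}{59}$ ($j = \frac{12345}{-177} = 12345 \left(- \frac{1}{177}\right) = - \frac{4115}{59} \approx -69.746$)
$-31338 - j = -31338 - - \frac{4115}{59} = -31338 + \frac{4115}{59} = - \frac{1844827}{59}$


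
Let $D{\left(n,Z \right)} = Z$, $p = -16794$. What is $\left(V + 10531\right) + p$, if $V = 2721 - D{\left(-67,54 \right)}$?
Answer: $-3596$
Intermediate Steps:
$V = 2667$ ($V = 2721 - 54 = 2667$)
$\left(V + 10531\right) + p = \left(2667 + 10531\right) - 16794 = 13198 - 16794 = -3596$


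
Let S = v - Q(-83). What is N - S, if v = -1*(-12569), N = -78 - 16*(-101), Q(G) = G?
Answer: -11114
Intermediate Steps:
N = 1538 (N = -78 + 1616 = 1538)
v = 12569
S = 12652 (S = 12569 - 1*(-83) = 12569 + 83 = 12652)
N - S = 1538 - 1*12652 = 1538 - 12652 = -11114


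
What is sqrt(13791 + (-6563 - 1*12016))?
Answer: 6*I*sqrt(133) ≈ 69.195*I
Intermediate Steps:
sqrt(13791 + (-6563 - 1*12016)) = sqrt(13791 + (-6563 - 12016)) = sqrt(13791 - 18579) = sqrt(-4788) = 6*I*sqrt(133)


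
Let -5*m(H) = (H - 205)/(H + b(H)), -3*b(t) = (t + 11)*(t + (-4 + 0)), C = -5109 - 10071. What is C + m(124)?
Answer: -400448481/26380 ≈ -15180.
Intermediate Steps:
C = -15180
b(t) = -(-4 + t)*(11 + t)/3 (b(t) = -(t + 11)*(t + (-4 + 0))/3 = -(11 + t)*(t - 4)/3 = -(11 + t)*(-4 + t)/3 = -(-4 + t)*(11 + t)/3)
m(H) = -(-205 + H)/(5*(44/3 - 4*H/3 - H²/3)) (m(H) = -(H - 205)/(5*(H + (44/3 - 7*H/3 - H²/3))) = -(-205 + H)/(5*(44/3 - 4*H/3 - H²/3)))
C + m(124) = -15180 + 3*(-205 + 124)/(5*(-44 + 124² + 4*124)) = -15180 + (⅗)*(-81)/(-44 + 15376 + 496) = -15180 + (⅗)*(-81)/15828 = -15180 + (⅗)*(1/15828)*(-81) = -15180 - 81/26380 = -400448481/26380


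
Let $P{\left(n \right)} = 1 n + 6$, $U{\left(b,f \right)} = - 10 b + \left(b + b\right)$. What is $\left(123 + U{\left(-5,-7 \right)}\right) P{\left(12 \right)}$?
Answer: $2934$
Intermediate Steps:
$U{\left(b,f \right)} = - 8 b$ ($U{\left(b,f \right)} = - 10 b + 2 b = - 8 b$)
$P{\left(n \right)} = 6 + n$ ($P{\left(n \right)} = n + 6 = 6 + n$)
$\left(123 + U{\left(-5,-7 \right)}\right) P{\left(12 \right)} = \left(123 - -40\right) \left(6 + 12\right) = \left(123 + 40\right) 18 = 163 \cdot 18 = 2934$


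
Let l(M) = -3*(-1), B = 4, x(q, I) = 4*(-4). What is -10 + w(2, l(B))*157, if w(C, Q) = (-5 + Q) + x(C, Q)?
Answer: -2836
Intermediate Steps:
x(q, I) = -16
l(M) = 3
w(C, Q) = -21 + Q (w(C, Q) = (-5 + Q) - 16 = -21 + Q)
-10 + w(2, l(B))*157 = -10 + (-21 + 3)*157 = -10 - 18*157 = -10 - 2826 = -2836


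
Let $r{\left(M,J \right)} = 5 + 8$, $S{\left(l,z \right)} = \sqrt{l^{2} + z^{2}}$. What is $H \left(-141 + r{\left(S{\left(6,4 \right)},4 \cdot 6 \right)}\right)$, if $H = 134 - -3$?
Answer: $-17536$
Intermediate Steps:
$r{\left(M,J \right)} = 13$
$H = 137$ ($H = 134 + 3 = 137$)
$H \left(-141 + r{\left(S{\left(6,4 \right)},4 \cdot 6 \right)}\right) = 137 \left(-141 + 13\right) = 137 \left(-128\right) = -17536$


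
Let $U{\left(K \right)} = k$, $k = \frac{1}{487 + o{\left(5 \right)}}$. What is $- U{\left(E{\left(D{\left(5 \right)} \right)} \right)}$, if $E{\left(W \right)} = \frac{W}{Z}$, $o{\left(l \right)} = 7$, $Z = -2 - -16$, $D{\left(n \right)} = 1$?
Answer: $- \frac{1}{494} \approx -0.0020243$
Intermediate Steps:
$Z = 14$ ($Z = -2 + 16 = 14$)
$E{\left(W \right)} = \frac{W}{14}$
$k = \frac{1}{494}$ ($k = \frac{1}{487 + 7} = \frac{1}{494} \approx 0.0020243$)
$U{\left(K \right)} = \frac{1}{494}$
$- U{\left(E{\left(D{\left(5 \right)} \right)} \right)} = \left(-1\right) \frac{1}{494} = - \frac{1}{494}$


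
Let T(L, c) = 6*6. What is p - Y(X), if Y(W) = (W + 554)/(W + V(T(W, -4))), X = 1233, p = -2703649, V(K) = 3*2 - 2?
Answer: -3344415600/1237 ≈ -2.7037e+6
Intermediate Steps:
T(L, c) = 36
V(K) = 4 (V(K) = 6 - 2 = 4)
Y(W) = (554 + W)/(4 + W) (Y(W) = (W + 554)/(W + 4) = (554 + W)/(4 + W))
p - Y(X) = -2703649 - (554 + 1233)/(4 + 1233) = -2703649 - 1787/1237 = -3344415600/1237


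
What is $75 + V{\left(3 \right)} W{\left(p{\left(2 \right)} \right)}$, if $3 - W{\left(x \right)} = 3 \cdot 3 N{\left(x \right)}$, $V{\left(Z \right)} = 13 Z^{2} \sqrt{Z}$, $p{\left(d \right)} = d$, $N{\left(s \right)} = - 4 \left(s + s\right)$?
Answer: $75 + 17199 \sqrt{3} \approx 29865.0$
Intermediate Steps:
$N{\left(s \right)} = - 8 s$ ($N{\left(s \right)} = - 4 \cdot 2 s = - 8 s$)
$V{\left(Z \right)} = 13 Z^{\frac{5}{2}}$
$W{\left(x \right)} = 3 + 72 x$ ($W{\left(x \right)} = 3 - 3 \cdot 3 \left(- 8 x\right) = 3 - 9 \left(- 8 x\right) = 3 - - 72 x = 3 + 72 x$)
$75 + V{\left(3 \right)} W{\left(p{\left(2 \right)} \right)} = 75 + 13 \cdot 3^{\frac{5}{2}} \left(3 + 72 \cdot 2\right) = 75 + 13 \cdot 9 \sqrt{3} \left(3 + 144\right) = 75 + 117 \sqrt{3} \cdot 147 = 75 + 17199 \sqrt{3}$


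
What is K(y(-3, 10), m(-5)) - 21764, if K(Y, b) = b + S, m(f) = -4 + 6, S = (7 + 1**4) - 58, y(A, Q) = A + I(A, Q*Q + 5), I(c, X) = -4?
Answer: -21812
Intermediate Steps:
y(A, Q) = -4 + A (y(A, Q) = A - 4 = -4 + A)
S = -50 (S = (7 + 1) - 58 = 8 - 58 = -50)
m(f) = 2
K(Y, b) = -50 + b (K(Y, b) = b - 50 = -50 + b)
K(y(-3, 10), m(-5)) - 21764 = (-50 + 2) - 21764 = -48 - 21764 = -21812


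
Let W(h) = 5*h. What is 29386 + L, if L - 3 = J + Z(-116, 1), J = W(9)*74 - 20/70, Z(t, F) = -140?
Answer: 228051/7 ≈ 32579.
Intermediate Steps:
J = 23308/7 (J = (5*9)*74 - 20/70 = 45*74 - 20*1/70 = 3330 - 2/7 = 23308/7 ≈ 3329.7)
L = 22349/7 (L = 3 + (23308/7 - 140) = 3 + 22328/7 = 22349/7 ≈ 3192.7)
29386 + L = 29386 + 22349/7 = 228051/7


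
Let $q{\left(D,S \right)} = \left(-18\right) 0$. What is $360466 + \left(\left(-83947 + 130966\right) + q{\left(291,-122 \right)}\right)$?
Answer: $407485$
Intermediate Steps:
$q{\left(D,S \right)} = 0$
$360466 + \left(\left(-83947 + 130966\right) + q{\left(291,-122 \right)}\right) = 360466 + \left(\left(-83947 + 130966\right) + 0\right) = 360466 + \left(47019 + 0\right) = 360466 + 47019 = 407485$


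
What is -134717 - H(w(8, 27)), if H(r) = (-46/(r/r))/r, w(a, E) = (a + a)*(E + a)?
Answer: -37720737/280 ≈ -1.3472e+5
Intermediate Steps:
w(a, E) = 2*a*(E + a) (w(a, E) = (2*a)*(E + a) = 2*a*(E + a))
H(r) = -46/r (H(r) = (-46/1)/r = (-46*1)/r = -46/r)
-134717 - H(w(8, 27)) = -134717 - (-46)/(2*8*(27 + 8)) = -134717 - (-46)/(2*8*35) = -134717 - (-46)/560 = -134717 - 1*(-23/280) = -134717 + 23/280 = -37720737/280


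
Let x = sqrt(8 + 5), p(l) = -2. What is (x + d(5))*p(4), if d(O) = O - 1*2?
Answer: -6 - 2*sqrt(13) ≈ -13.211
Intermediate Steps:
d(O) = -2 + O (d(O) = O - 2 = -2 + O)
x = sqrt(13) ≈ 3.6056
(x + d(5))*p(4) = (sqrt(13) + (-2 + 5))*(-2) = (sqrt(13) + 3)*(-2) = (3 + sqrt(13))*(-2) = -6 - 2*sqrt(13)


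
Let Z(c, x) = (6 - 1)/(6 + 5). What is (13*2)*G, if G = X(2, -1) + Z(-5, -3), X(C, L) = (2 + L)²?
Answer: 416/11 ≈ 37.818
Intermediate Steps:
Z(c, x) = 5/11
G = 16/11 (G = (2 - 1)² + 5/11 = 1² + 5/11 = 1 + 5/11 = 16/11 ≈ 1.4545)
(13*2)*G = (13*2)*(16/11) = 26*(16/11) = 416/11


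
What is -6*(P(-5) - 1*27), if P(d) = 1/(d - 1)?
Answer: 163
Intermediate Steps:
P(d) = 1/(-1 + d)
-6*(P(-5) - 1*27) = -6*(1/(-1 - 5) - 1*27) = -6*(1/(-6) - 27) = -6*(-⅙ - 27) = -6*(-163/6) = 163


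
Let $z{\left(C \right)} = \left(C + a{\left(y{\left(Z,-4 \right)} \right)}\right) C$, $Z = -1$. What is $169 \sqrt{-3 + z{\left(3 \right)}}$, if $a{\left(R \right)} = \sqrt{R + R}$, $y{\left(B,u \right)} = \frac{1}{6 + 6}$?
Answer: $\frac{169 \sqrt{24 + 2 \sqrt{6}}}{2} \approx 454.25$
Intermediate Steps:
$y{\left(B,u \right)} = \frac{1}{12}$
$a{\left(R \right)} = \sqrt{2} \sqrt{R}$ ($a{\left(R \right)} = \sqrt{2 R} = \sqrt{2} \sqrt{R}$)
$z{\left(C \right)} = C \left(C + \frac{\sqrt{6}}{6}\right)$ ($z{\left(C \right)} = \left(C + \frac{\sqrt{2}}{2 \sqrt{3}}\right) C = \left(C + \sqrt{2} \frac{\sqrt{3}}{6}\right) C = \left(C + \frac{\sqrt{6}}{6}\right) C = C \left(C + \frac{\sqrt{6}}{6}\right)$)
$169 \sqrt{-3 + z{\left(3 \right)}} = 169 \sqrt{-3 + \frac{1}{6} \cdot 3 \left(\sqrt{6} + 6 \cdot 3\right)} = 169 \sqrt{-3 + \frac{1}{6} \cdot 3 \left(\sqrt{6} + 18\right)} = 169 \sqrt{-3 + \frac{1}{6} \cdot 3 \left(18 + \sqrt{6}\right)} = 169 \sqrt{-3 + \left(9 + \frac{\sqrt{6}}{2}\right)} = 169 \sqrt{6 + \frac{\sqrt{6}}{2}}$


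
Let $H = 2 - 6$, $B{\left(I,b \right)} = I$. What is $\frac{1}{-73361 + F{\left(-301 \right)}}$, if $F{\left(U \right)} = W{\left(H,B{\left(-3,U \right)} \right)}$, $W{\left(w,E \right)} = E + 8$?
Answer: $- \frac{1}{73356} \approx -1.3632 \cdot 10^{-5}$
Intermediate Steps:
$H = -4$
$W{\left(w,E \right)} = 8 + E$
$F{\left(U \right)} = 5$ ($F{\left(U \right)} = 8 - 3 = 5$)
$\frac{1}{-73361 + F{\left(-301 \right)}} = \frac{1}{-73361 + 5} = \frac{1}{-73356} = - \frac{1}{73356}$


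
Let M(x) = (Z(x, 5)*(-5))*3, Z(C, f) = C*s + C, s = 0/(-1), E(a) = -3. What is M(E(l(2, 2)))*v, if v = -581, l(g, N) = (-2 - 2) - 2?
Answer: -26145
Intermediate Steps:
l(g, N) = -6 (l(g, N) = -4 - 2 = -6)
s = 0 (s = 0*(-1) = 0)
Z(C, f) = C (Z(C, f) = C*0 + C = 0 + C = C)
M(x) = -15*x (M(x) = (x*(-5))*3 = -5*x*3 = -15*x)
M(E(l(2, 2)))*v = -15*(-3)*(-581) = 45*(-581) = -26145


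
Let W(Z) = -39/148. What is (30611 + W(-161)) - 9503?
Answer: 3123945/148 ≈ 21108.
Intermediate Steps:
W(Z) = -39/148 (W(Z) = -39*1/148 = -39/148)
(30611 + W(-161)) - 9503 = (30611 - 39/148) - 9503 = 4530389/148 - 9503 = 3123945/148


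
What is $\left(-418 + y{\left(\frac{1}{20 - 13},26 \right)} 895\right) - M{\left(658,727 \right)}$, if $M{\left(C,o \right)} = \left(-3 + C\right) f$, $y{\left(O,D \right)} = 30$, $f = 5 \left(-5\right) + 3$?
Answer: $40842$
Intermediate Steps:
$f = -22$ ($f = -25 + 3 = -22$)
$M{\left(C,o \right)} = 66 - 22 C$ ($M{\left(C,o \right)} = \left(-3 + C\right) \left(-22\right) = 66 - 22 C$)
$\left(-418 + y{\left(\frac{1}{20 - 13},26 \right)} 895\right) - M{\left(658,727 \right)} = \left(-418 + 30 \cdot 895\right) - \left(66 - 14476\right) = \left(-418 + 26850\right) - \left(66 - 14476\right) = 26432 - -14410 = 26432 + 14410 = 40842$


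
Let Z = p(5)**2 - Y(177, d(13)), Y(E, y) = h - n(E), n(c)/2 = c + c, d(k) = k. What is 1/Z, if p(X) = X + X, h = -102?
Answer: 1/910 ≈ 0.0010989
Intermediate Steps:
p(X) = 2*X
n(c) = 4*c (n(c) = 2*(c + c) = 2*(2*c) = 4*c)
Y(E, y) = -102 - 4*E
Z = 910 (Z = (2*5)**2 - (-102 - 4*177) = 10**2 - (-102 - 708) = 100 - 1*(-810) = 100 + 810 = 910)
1/Z = 1/910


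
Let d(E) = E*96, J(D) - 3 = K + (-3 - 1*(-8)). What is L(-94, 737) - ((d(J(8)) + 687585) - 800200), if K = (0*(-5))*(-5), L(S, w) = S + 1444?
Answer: 113197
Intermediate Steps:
L(S, w) = 1444 + S
K = 0 (K = 0*(-5) = 0)
J(D) = 8 (J(D) = 3 + (0 + (-3 - 1*(-8))) = 3 + (0 + (-3 + 8)) = 3 + (0 + 5) = 3 + 5 = 8)
d(E) = 96*E
L(-94, 737) - ((d(J(8)) + 687585) - 800200) = (1444 - 94) - ((96*8 + 687585) - 800200) = 1350 - ((768 + 687585) - 800200) = 1350 - (688353 - 800200) = 1350 - 1*(-111847) = 1350 + 111847 = 113197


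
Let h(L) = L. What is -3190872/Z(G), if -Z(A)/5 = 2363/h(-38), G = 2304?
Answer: -121253136/11815 ≈ -10263.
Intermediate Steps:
Z(A) = 11815/38 (Z(A) = -11815/(-38) = -11815*(-1)/38 = -5*(-2363/38) = 11815/38)
-3190872/Z(G) = -3190872/11815/38 = -3190872*38/11815 = -121253136/11815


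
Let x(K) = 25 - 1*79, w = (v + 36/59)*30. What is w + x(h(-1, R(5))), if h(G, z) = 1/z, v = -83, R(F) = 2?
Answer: -149016/59 ≈ -2525.7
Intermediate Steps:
w = -145830/59 (w = (-83 + 36/59)*30 = -4861/59*30 = -145830/59 ≈ -2471.7)
x(K) = -54 (x(K) = 25 - 79 = -54)
w + x(h(-1, R(5))) = -145830/59 - 54 = -149016/59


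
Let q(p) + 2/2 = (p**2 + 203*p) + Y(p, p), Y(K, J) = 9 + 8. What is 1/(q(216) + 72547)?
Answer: 1/163067 ≈ 6.1324e-6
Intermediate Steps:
Y(K, J) = 17
q(p) = 16 + p**2 + 203*p (q(p) = -1 + ((p**2 + 203*p) + 17) = -1 + (17 + p**2 + 203*p) = 16 + p**2 + 203*p)
1/(q(216) + 72547) = 1/((16 + 216**2 + 203*216) + 72547) = 1/((16 + 46656 + 43848) + 72547) = 1/(90520 + 72547) = 1/163067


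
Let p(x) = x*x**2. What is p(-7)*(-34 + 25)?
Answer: 3087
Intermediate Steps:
p(x) = x**3
p(-7)*(-34 + 25) = (-7)**3*(-34 + 25) = -343*(-9) = 3087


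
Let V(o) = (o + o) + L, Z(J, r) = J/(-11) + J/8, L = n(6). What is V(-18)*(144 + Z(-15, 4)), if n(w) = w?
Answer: -189405/44 ≈ -4304.7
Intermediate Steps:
L = 6
Z(J, r) = 3*J/88 (Z(J, r) = J*(-1/11) + J*(⅛) = -J/11 + J/8 = 3*J/88)
V(o) = 6 + 2*o (V(o) = (o + o) + 6 = 2*o + 6 = 6 + 2*o)
V(-18)*(144 + Z(-15, 4)) = (6 + 2*(-18))*(144 + (3/88)*(-15)) = (6 - 36)*(144 - 45/88) = -30*12627/88 = -189405/44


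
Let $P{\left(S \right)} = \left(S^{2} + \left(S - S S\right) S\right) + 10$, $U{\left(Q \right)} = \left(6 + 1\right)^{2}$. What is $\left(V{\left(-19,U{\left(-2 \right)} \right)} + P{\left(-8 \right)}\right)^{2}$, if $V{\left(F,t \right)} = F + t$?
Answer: $462400$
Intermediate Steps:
$U{\left(Q \right)} = 49$ ($U{\left(Q \right)} = 7^{2} = 49$)
$P{\left(S \right)} = 10 + S^{2} + S \left(S - S^{2}\right)$ ($P{\left(S \right)} = \left(S^{2} + \left(S - S^{2}\right) S\right) + 10 = \left(S^{2} + S \left(S - S^{2}\right)\right) + 10 = 10 + S^{2} + S \left(S - S^{2}\right)$)
$\left(V{\left(-19,U{\left(-2 \right)} \right)} + P{\left(-8 \right)}\right)^{2} = \left(\left(-19 + 49\right) + \left(10 - \left(-8\right)^{3} + 2 \left(-8\right)^{2}\right)\right)^{2} = \left(30 + \left(10 - -512 + 2 \cdot 64\right)\right)^{2} = \left(30 + \left(10 + 512 + 128\right)\right)^{2} = \left(30 + 650\right)^{2} = 680^{2} = 462400$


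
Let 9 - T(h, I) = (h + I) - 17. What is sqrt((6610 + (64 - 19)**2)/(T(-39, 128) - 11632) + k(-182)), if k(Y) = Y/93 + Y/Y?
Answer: I*sqrt(80220042114)/217527 ≈ 1.3021*I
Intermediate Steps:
T(h, I) = 26 - I - h (T(h, I) = 9 - ((h + I) - 17) = 9 - ((I + h) - 17) = 9 - (-17 + I + h) = 9 + (17 - I - h) = 26 - I - h)
k(Y) = 1 + Y/93 (k(Y) = Y*(1/93) + 1 = Y/93 + 1 = 1 + Y/93)
sqrt((6610 + (64 - 19)**2)/(T(-39, 128) - 11632) + k(-182)) = sqrt((6610 + (64 - 19)**2)/((26 - 1*128 - 1*(-39)) - 11632) + (1 + (1/93)*(-182))) = sqrt((6610 + 45**2)/((26 - 128 + 39) - 11632) + (1 - 182/93)) = sqrt((6610 + 2025)/(-63 - 11632) - 89/93) = sqrt(8635/(-11695) - 89/93) = sqrt(8635*(-1/11695) - 89/93) = sqrt(-1727/2339 - 89/93) = sqrt(-368782/217527) = I*sqrt(80220042114)/217527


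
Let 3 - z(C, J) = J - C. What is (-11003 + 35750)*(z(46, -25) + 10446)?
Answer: 260338440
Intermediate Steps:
z(C, J) = 3 + C - J (z(C, J) = 3 - (J - C) = 3 + (C - J) = 3 + C - J)
(-11003 + 35750)*(z(46, -25) + 10446) = (-11003 + 35750)*((3 + 46 - 1*(-25)) + 10446) = 24747*((3 + 46 + 25) + 10446) = 24747*(74 + 10446) = 24747*10520 = 260338440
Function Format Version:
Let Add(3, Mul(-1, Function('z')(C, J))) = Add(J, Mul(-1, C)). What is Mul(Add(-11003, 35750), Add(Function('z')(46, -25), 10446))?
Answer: 260338440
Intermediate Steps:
Function('z')(C, J) = Add(3, C, Mul(-1, J)) (Function('z')(C, J) = Add(3, Mul(-1, Add(J, Mul(-1, C)))) = Add(3, Add(C, Mul(-1, J))) = Add(3, C, Mul(-1, J)))
Mul(Add(-11003, 35750), Add(Function('z')(46, -25), 10446)) = Mul(Add(-11003, 35750), Add(Add(3, 46, Mul(-1, -25)), 10446)) = Mul(24747, Add(Add(3, 46, 25), 10446)) = Mul(24747, Add(74, 10446)) = Mul(24747, 10520) = 260338440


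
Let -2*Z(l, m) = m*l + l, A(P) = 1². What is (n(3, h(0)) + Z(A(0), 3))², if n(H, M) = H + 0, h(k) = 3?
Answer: 1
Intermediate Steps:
A(P) = 1
Z(l, m) = -l/2 - l*m/2 (Z(l, m) = -(m*l + l)/2 = -(l*m + l)/2 = -(l + l*m)/2 = -l/2 - l*m/2)
n(H, M) = H
(n(3, h(0)) + Z(A(0), 3))² = (3 - ½*1*(1 + 3))² = (3 - ½*1*4)² = (3 - 2)² = 1² = 1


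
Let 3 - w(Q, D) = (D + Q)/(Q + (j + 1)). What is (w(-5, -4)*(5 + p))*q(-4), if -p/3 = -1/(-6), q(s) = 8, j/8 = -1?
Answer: 81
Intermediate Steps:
j = -8 (j = 8*(-1) = -8)
w(Q, D) = 3 - (D + Q)/(-7 + Q) (w(Q, D) = 3 - (D + Q)/(Q + (-8 + 1)) = 3 - (D + Q)/(Q - 7) = 3 - (D + Q)/(-7 + Q))
p = -½ (p = -(-3)/(-6) = -(-3)*(-1)/6 = -3*⅙ = -½ ≈ -0.50000)
(w(-5, -4)*(5 + p))*q(-4) = (((-21 - 1*(-4) + 2*(-5))/(-7 - 5))*(5 - ½))*8 = (((-21 + 4 - 10)/(-12))*(9/2))*8 = (-1/12*(-27)*(9/2))*8 = ((9/4)*(9/2))*8 = (81/8)*8 = 81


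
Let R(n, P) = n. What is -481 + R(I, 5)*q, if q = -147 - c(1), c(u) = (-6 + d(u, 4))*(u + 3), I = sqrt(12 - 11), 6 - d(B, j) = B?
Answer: -624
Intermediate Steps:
d(B, j) = 6 - B
I = 1 (I = sqrt(1) = 1)
c(u) = -u*(3 + u) (c(u) = (-6 + (6 - u))*(u + 3) = (-u)*(3 + u) = -u*(3 + u))
q = -143 (q = -147 - (-3 - 1*1) = -147 - (-3 - 1) = -147 - (-4) = -147 - 1*(-4) = -147 + 4 = -143)
-481 + R(I, 5)*q = -481 + 1*(-143) = -481 - 143 = -624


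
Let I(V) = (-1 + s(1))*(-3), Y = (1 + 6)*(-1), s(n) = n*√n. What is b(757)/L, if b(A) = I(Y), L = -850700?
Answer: 0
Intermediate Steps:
s(n) = n^(3/2)
Y = -7 (Y = 7*(-1) = -7)
I(V) = 0 (I(V) = (-1 + 1^(3/2))*(-3) = (-1 + 1)*(-3) = 0*(-3) = 0)
b(A) = 0
b(757)/L = 0/(-850700) = 0*(-1/850700) = 0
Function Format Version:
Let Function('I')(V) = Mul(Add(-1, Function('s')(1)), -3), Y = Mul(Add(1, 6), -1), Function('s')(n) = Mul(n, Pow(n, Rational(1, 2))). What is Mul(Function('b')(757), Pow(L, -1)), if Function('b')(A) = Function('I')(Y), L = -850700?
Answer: 0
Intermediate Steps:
Function('s')(n) = Pow(n, Rational(3, 2))
Y = -7 (Y = Mul(7, -1) = -7)
Function('I')(V) = 0 (Function('I')(V) = Mul(Add(-1, Pow(1, Rational(3, 2))), -3) = Mul(Add(-1, 1), -3) = Mul(0, -3) = 0)
Function('b')(A) = 0
Mul(Function('b')(757), Pow(L, -1)) = Mul(0, Pow(-850700, -1)) = Mul(0, Rational(-1, 850700)) = 0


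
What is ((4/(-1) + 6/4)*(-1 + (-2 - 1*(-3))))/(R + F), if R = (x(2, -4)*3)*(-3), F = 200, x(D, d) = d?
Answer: 0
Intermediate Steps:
R = 36 (R = -4*3*(-3) = -12*(-3) = 36)
((4/(-1) + 6/4)*(-1 + (-2 - 1*(-3))))/(R + F) = ((4/(-1) + 6/4)*(-1 + (-2 - 1*(-3))))/(36 + 200) = ((4*(-1) + 6*(1/4))*(-1 + (-2 + 3)))/236 = ((-4 + 3/2)*(-1 + 1))/236 = (-5/2*0)/236 = (1/236)*0 = 0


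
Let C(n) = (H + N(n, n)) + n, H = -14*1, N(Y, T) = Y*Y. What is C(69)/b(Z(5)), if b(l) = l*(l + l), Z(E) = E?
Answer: 2408/25 ≈ 96.320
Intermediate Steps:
N(Y, T) = Y²
b(l) = 2*l² (b(l) = l*(2*l) = 2*l²)
H = -14
C(n) = -14 + n + n² (C(n) = (-14 + n²) + n = -14 + n + n²)
C(69)/b(Z(5)) = (-14 + 69 + 69²)/((2*5²)) = (-14 + 69 + 4761)/((2*25)) = 4816/50 = 4816*(1/50) = 2408/25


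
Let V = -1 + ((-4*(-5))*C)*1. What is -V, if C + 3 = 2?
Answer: 21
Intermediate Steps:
C = -1 (C = -3 + 2 = -1)
V = -21 (V = -1 + (-4*(-5)*(-1))*1 = -1 + (20*(-1))*1 = -1 - 20*1 = -1 - 20 = -21)
-V = -1*(-21) = 21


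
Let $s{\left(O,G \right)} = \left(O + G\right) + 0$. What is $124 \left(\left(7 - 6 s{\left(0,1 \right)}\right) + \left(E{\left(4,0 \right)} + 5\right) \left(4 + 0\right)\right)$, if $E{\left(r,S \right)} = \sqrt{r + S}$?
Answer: $3596$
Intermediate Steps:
$s{\left(O,G \right)} = G + O$ ($s{\left(O,G \right)} = \left(G + O\right) + 0 = G + O$)
$E{\left(r,S \right)} = \sqrt{S + r}$
$124 \left(\left(7 - 6 s{\left(0,1 \right)}\right) + \left(E{\left(4,0 \right)} + 5\right) \left(4 + 0\right)\right) = 124 \left(\left(7 - 6 \left(1 + 0\right)\right) + \left(\sqrt{0 + 4} + 5\right) \left(4 + 0\right)\right) = 124 \left(\left(7 - 6\right) + \left(\sqrt{4} + 5\right) 4\right) = 124 \left(\left(7 - 6\right) + \left(2 + 5\right) 4\right) = 124 \left(1 + 7 \cdot 4\right) = 124 \left(1 + 28\right) = 124 \cdot 29 = 3596$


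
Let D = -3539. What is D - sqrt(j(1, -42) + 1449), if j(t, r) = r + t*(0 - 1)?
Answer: -3539 - sqrt(1406) ≈ -3576.5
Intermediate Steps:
j(t, r) = r - t (j(t, r) = r + t*(-1) = r - t)
D - sqrt(j(1, -42) + 1449) = -3539 - sqrt((-42 - 1*1) + 1449) = -3539 - sqrt((-42 - 1) + 1449) = -3539 - sqrt(-43 + 1449) = -3539 - sqrt(1406)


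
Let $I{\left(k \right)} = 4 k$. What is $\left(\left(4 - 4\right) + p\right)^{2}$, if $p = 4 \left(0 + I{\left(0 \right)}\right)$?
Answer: $0$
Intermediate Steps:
$p = 0$ ($p = 4 \left(0 + 4 \cdot 0\right) = 4 \left(0 + 0\right) = 4 \cdot 0 = 0$)
$\left(\left(4 - 4\right) + p\right)^{2} = \left(\left(4 - 4\right) + 0\right)^{2} = \left(0 + 0\right)^{2} = 0^{2} = 0$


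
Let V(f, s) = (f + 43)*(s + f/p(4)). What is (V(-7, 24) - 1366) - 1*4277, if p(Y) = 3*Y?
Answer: -4800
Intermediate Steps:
V(f, s) = (43 + f)*(s + f/12) (V(f, s) = (f + 43)*(s + f/((3*4))) = (43 + f)*(s + f/12))
(V(-7, 24) - 1366) - 1*4277 = (((1/12)*(-7)² + (43/12)*(-7) + 24*(43 - 7)) - 1366) - 1*4277 = (((1/12)*49 - 301/12 + 24*36) - 1366) - 4277 = ((49/12 - 301/12 + 864) - 1366) - 4277 = (843 - 1366) - 4277 = -523 - 4277 = -4800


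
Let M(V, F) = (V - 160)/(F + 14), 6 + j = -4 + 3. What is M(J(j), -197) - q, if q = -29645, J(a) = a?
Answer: 5425202/183 ≈ 29646.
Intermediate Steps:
j = -7 (j = -6 + (-4 + 3) = -6 - 1 = -7)
M(V, F) = (-160 + V)/(14 + F)
M(J(j), -197) - q = (-160 - 7)/(14 - 197) - 1*(-29645) = -167/(-183) + 29645 = -1/183*(-167) + 29645 = 167/183 + 29645 = 5425202/183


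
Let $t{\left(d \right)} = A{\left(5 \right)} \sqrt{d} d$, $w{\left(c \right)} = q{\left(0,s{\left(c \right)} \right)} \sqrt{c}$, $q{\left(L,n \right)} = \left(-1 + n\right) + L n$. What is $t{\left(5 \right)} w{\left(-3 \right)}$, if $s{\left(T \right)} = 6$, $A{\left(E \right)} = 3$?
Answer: $75 i \sqrt{15} \approx 290.47 i$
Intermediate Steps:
$q{\left(L,n \right)} = -1 + n + L n$
$w{\left(c \right)} = 5 \sqrt{c}$ ($w{\left(c \right)} = \left(-1 + 6 + 0 \cdot 6\right) \sqrt{c} = \left(-1 + 6 + 0\right) \sqrt{c} = 5 \sqrt{c}$)
$t{\left(d \right)} = 3 d^{\frac{3}{2}}$ ($t{\left(d \right)} = 3 \sqrt{d} d = 3 d^{\frac{3}{2}}$)
$t{\left(5 \right)} w{\left(-3 \right)} = 3 \cdot 5^{\frac{3}{2}} \cdot 5 \sqrt{-3} = 3 \cdot 5 \sqrt{5} \cdot 5 i \sqrt{3} = 15 \sqrt{5} \cdot 5 i \sqrt{3} = 75 i \sqrt{15}$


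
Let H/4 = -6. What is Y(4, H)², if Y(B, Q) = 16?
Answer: 256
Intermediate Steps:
H = -24 (H = 4*(-6) = -24)
Y(4, H)² = 16² = 256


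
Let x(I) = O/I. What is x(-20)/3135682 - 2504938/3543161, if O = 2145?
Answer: -2856388727903/4040082243928 ≈ -0.70701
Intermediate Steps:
x(I) = 2145/I
x(-20)/3135682 - 2504938/3543161 = (2145/(-20))/3135682 - 2504938/3543161 = (2145*(-1/20))*(1/3135682) - 2504938*1/3543161 = -429/4*1/3135682 - 2504938/3543161 = -39/1140248 - 2504938/3543161 = -2856388727903/4040082243928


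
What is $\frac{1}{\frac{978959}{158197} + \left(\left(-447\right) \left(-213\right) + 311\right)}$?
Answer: $\frac{158197}{15112272793} \approx 1.0468 \cdot 10^{-5}$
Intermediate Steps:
$\frac{1}{\frac{978959}{158197} + \left(\left(-447\right) \left(-213\right) + 311\right)} = \frac{1}{978959 \cdot \frac{1}{158197} + \left(95211 + 311\right)} = \frac{1}{\frac{978959}{158197} + 95522} = \frac{1}{\frac{15112272793}{158197}} = \frac{158197}{15112272793}$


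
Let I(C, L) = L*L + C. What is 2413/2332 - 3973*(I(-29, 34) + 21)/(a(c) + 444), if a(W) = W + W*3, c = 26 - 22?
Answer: -2658787837/268180 ≈ -9914.2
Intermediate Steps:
c = 4
a(W) = 4*W (a(W) = W + 3*W = 4*W)
I(C, L) = C + L² (I(C, L) = L² + C = C + L²)
2413/2332 - 3973*(I(-29, 34) + 21)/(a(c) + 444) = 2413/2332 - 3973*((-29 + 34²) + 21)/(4*4 + 444) = 2413*(1/2332) - 3973*((-29 + 1156) + 21)/(16 + 444) = 2413/2332 - 3973/(460/(1127 + 21)) = 2413/2332 - 3973/(460/1148) = 2413/2332 - 3973/(460*(1/1148)) = 2413/2332 - 3973/115/287 = 2413/2332 - 3973*287/115 = 2413/2332 - 1140251/115 = -2658787837/268180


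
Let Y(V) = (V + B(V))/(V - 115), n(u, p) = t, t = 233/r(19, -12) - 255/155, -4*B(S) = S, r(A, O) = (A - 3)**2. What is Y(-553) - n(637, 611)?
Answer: 1796975/1325312 ≈ 1.3559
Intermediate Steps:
r(A, O) = (-3 + A)**2
B(S) = -S/4
t = -5833/7936 (t = 233/((-3 + 19)**2) - 255/155 = 233/(16**2) - 255*1/155 = 233/256 - 51/31 = -5833/7936 ≈ -0.73501)
n(u, p) = -5833/7936
Y(V) = 3*V/(4*(-115 + V)) (Y(V) = (V - V/4)/(V - 115) = (3*V/4)/(-115 + V) = 3*V/(4*(-115 + V)))
Y(-553) - n(637, 611) = (3/4)*(-553)/(-115 - 553) - 1*(-5833/7936) = (3/4)*(-553)/(-668) + 5833/7936 = (3/4)*(-553)*(-1/668) + 5833/7936 = 1659/2672 + 5833/7936 = 1796975/1325312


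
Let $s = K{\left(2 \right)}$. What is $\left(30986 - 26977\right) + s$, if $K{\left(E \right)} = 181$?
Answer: $4190$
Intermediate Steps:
$s = 181$
$\left(30986 - 26977\right) + s = \left(30986 - 26977\right) + 181 = 4009 + 181 = 4190$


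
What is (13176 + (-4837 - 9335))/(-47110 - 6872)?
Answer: 166/8997 ≈ 0.018451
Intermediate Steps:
(13176 + (-4837 - 9335))/(-47110 - 6872) = (13176 - 14172)/(-53982) = -996*(-1/53982) = 166/8997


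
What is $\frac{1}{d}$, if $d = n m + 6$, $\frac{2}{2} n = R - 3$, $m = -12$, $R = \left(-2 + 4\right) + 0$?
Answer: $\frac{1}{18} \approx 0.055556$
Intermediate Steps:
$R = 2$ ($R = 2 + 0 = 2$)
$n = -1$ ($n = 2 - 3 = -1$)
$d = 18$ ($d = \left(-1\right) \left(-12\right) + 6 = 12 + 6 = 18$)
$\frac{1}{d} = \frac{1}{18}$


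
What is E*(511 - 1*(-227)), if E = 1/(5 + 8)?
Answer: 738/13 ≈ 56.769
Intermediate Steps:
E = 1/13 ≈ 0.076923
E*(511 - 1*(-227)) = (511 - 1*(-227))/13 = (511 + 227)/13 = (1/13)*738 = 738/13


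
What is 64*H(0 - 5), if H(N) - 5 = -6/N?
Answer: 1984/5 ≈ 396.80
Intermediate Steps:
H(N) = 5 - 6/N
64*H(0 - 5) = 64*(5 - 6/(0 - 5)) = 64*(5 - 6/(-5)) = 64*(5 - 6*(-⅕)) = 64*(5 + 6/5) = 64*(31/5) = 1984/5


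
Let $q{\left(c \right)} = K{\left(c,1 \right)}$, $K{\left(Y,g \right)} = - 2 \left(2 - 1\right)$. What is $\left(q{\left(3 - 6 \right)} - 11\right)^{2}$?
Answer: $169$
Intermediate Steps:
$K{\left(Y,g \right)} = -2$ ($K{\left(Y,g \right)} = \left(-2\right) 1 = -2$)
$q{\left(c \right)} = -2$
$\left(q{\left(3 - 6 \right)} - 11\right)^{2} = \left(-2 - 11\right)^{2} = \left(-13\right)^{2} = 169$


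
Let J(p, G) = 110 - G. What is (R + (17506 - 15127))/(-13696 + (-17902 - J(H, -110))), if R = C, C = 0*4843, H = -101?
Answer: -793/10606 ≈ -0.074769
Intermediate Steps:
C = 0
R = 0
(R + (17506 - 15127))/(-13696 + (-17902 - J(H, -110))) = (0 + (17506 - 15127))/(-13696 + (-17902 - (110 - 1*(-110)))) = (0 + 2379)/(-13696 + (-17902 - (110 + 110))) = 2379/(-13696 + (-17902 - 1*220)) = 2379/(-13696 + (-17902 - 220)) = 2379/(-13696 - 18122) = 2379/(-31818) = 2379*(-1/31818) = -793/10606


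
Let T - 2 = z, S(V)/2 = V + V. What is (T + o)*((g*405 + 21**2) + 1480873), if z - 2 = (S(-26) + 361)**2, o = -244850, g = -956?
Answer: -195627876798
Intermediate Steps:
S(V) = 4*V (S(V) = 2*(V + V) = 2*(2*V) = 4*V)
z = 66051 (z = 2 + (4*(-26) + 361)**2 = 2 + (-104 + 361)**2 = 2 + 257**2 = 2 + 66049 = 66051)
T = 66053 (T = 2 + 66051 = 66053)
(T + o)*((g*405 + 21**2) + 1480873) = (66053 - 244850)*((-956*405 + 21**2) + 1480873) = -178797*((-387180 + 441) + 1480873) = -178797*(-386739 + 1480873) = -178797*1094134 = -195627876798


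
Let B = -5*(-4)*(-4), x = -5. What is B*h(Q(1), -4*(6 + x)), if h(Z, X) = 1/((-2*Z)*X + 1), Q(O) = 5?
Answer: -80/41 ≈ -1.9512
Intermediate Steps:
h(Z, X) = 1/(1 - 2*X*Z) (h(Z, X) = 1/(-2*X*Z + 1) = 1/(1 - 2*X*Z))
B = -80 (B = 20*(-4) = -80)
B*h(Q(1), -4*(6 + x)) = -(-80)/(-1 + 2*(-4*(6 - 5))*5) = -(-80)/(-1 + 2*(-4*1)*5) = -(-80)/(-1 + 2*(-4)*5) = -(-80)/(-1 - 40) = -(-80)/(-41) = -(-80)*(-1)/41 = -80*1/41 = -80/41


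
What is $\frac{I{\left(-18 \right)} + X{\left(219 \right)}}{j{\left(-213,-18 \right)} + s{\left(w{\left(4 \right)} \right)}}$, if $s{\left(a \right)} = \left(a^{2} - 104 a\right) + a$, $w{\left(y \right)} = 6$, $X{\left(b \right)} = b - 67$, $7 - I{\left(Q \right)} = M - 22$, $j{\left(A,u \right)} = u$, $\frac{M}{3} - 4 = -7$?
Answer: $- \frac{19}{60} \approx -0.31667$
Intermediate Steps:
$M = -9$ ($M = 12 + 3 \left(-7\right) = 12 - 21 = -9$)
$I{\left(Q \right)} = 38$ ($I{\left(Q \right)} = 7 - \left(-9 - 22\right) = 7 - -31 = 7 + 31 = 38$)
$X{\left(b \right)} = -67 + b$ ($X{\left(b \right)} = b - 67 = -67 + b$)
$s{\left(a \right)} = a^{2} - 103 a$
$\frac{I{\left(-18 \right)} + X{\left(219 \right)}}{j{\left(-213,-18 \right)} + s{\left(w{\left(4 \right)} \right)}} = \frac{38 + \left(-67 + 219\right)}{-18 + 6 \left(-103 + 6\right)} = \frac{38 + 152}{-18 + 6 \left(-97\right)} = \frac{190}{-18 - 582} = \frac{190}{-600} = 190 \left(- \frac{1}{600}\right) = - \frac{19}{60}$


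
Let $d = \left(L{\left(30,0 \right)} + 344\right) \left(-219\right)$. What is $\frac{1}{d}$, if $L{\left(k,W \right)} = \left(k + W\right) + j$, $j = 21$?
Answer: $- \frac{1}{86505} \approx -1.156 \cdot 10^{-5}$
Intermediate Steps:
$L{\left(k,W \right)} = 21 + W + k$ ($L{\left(k,W \right)} = \left(k + W\right) + 21 = \left(W + k\right) + 21 = 21 + W + k$)
$d = -86505$ ($d = \left(\left(21 + 0 + 30\right) + 344\right) \left(-219\right) = \left(51 + 344\right) \left(-219\right) = 395 \left(-219\right) = -86505$)
$\frac{1}{d} = \frac{1}{-86505} = - \frac{1}{86505}$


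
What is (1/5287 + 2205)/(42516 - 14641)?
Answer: 11657836/147375125 ≈ 0.079103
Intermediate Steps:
(1/5287 + 2205)/(42516 - 14641) = (1/5287 + 2205)/27875 = (11657836/5287)*(1/27875) = 11657836/147375125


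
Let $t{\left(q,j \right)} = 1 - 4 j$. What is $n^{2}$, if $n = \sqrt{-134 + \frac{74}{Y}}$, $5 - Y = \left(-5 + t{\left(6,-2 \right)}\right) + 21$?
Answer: $- \frac{1377}{10} \approx -137.7$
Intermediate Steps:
$Y = -20$ ($Y = 5 - \left(\left(-5 + \left(1 - -8\right)\right) + 21\right) = 5 - \left(\left(-5 + \left(1 + 8\right)\right) + 21\right) = 5 - \left(\left(-5 + 9\right) + 21\right) = 5 - \left(4 + 21\right) = 5 - 25 = -20$)
$n = \frac{9 i \sqrt{170}}{10}$ ($n = \sqrt{-134 + \frac{74}{-20}} = \sqrt{-134 + 74 \left(- \frac{1}{20}\right)} = \sqrt{-134 - \frac{37}{10}} = \sqrt{- \frac{1377}{10}} = \frac{9 i \sqrt{170}}{10} \approx 11.735 i$)
$n^{2} = \left(\frac{9 i \sqrt{170}}{10}\right)^{2} = - \frac{1377}{10}$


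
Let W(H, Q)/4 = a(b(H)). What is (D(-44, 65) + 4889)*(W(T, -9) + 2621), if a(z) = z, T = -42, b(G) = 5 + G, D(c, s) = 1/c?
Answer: 531979395/44 ≈ 1.2090e+7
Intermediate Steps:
W(H, Q) = 20 + 4*H (W(H, Q) = 4*(5 + H) = 20 + 4*H)
(D(-44, 65) + 4889)*(W(T, -9) + 2621) = (1/(-44) + 4889)*((20 + 4*(-42)) + 2621) = (-1/44 + 4889)*((20 - 168) + 2621) = 215115*(-148 + 2621)/44 = (215115/44)*2473 = 531979395/44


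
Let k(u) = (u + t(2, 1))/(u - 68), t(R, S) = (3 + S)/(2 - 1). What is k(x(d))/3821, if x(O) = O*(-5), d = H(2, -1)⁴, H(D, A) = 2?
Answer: 19/141377 ≈ 0.00013439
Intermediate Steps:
t(R, S) = 3 + S (t(R, S) = (3 + S)/1 = (3 + S)*1 = 3 + S)
d = 16 (d = 2⁴ = 16)
x(O) = -5*O
k(u) = (4 + u)/(-68 + u) (k(u) = (u + (3 + 1))/(u - 68) = (u + 4)/(-68 + u) = (4 + u)/(-68 + u))
k(x(d))/3821 = ((4 - 5*16)/(-68 - 5*16))/3821 = ((4 - 80)/(-68 - 80))*(1/3821) = (-76/(-148))*(1/3821) = -1/148*(-76)*(1/3821) = (19/37)*(1/3821) = 19/141377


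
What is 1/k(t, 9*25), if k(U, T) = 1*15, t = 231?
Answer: 1/15 ≈ 0.066667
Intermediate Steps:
k(U, T) = 15
1/k(t, 9*25) = 1/15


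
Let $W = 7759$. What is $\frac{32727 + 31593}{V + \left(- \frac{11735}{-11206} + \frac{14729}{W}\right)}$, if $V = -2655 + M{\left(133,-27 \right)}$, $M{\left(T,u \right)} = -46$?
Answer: $- \frac{372830253952}{15639246541} \approx -23.839$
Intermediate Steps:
$V = -2701$ ($V = -2655 - 46 = -2701$)
$\frac{32727 + 31593}{V + \left(- \frac{11735}{-11206} + \frac{14729}{W}\right)} = \frac{32727 + 31593}{-2701 + \left(- \frac{11735}{-11206} + \frac{14729}{7759}\right)} = \frac{64320}{-2701 + \left(\left(-11735\right) \left(- \frac{1}{11206}\right) + 14729 \cdot \frac{1}{7759}\right)} = \frac{64320}{-2701 + \left(\frac{11735}{11206} + \frac{14729}{7759}\right)} = \frac{64320}{-2701 + \frac{256105039}{86947354}} = \frac{64320}{- \frac{234588698115}{86947354}} = 64320 \left(- \frac{86947354}{234588698115}\right) = - \frac{372830253952}{15639246541}$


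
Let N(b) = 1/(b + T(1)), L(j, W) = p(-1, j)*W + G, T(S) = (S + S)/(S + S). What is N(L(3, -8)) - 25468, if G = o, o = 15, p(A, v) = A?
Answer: -611231/24 ≈ -25468.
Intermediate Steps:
G = 15
T(S) = 1 (T(S) = (2*S)/((2*S)) = (2*S)*(1/(2*S)) = 1)
L(j, W) = 15 - W (L(j, W) = -W + 15 = 15 - W)
N(b) = 1/(1 + b) (N(b) = 1/(b + 1) = 1/(1 + b))
N(L(3, -8)) - 25468 = 1/(1 + (15 - 1*(-8))) - 25468 = 1/(1 + (15 + 8)) - 25468 = 1/(1 + 23) - 25468 = 1/24 - 25468 = -611231/24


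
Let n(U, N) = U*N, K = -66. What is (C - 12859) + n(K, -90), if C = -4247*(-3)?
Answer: 5822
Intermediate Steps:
C = 12741
n(U, N) = N*U
(C - 12859) + n(K, -90) = (12741 - 12859) - 90*(-66) = -118 + 5940 = 5822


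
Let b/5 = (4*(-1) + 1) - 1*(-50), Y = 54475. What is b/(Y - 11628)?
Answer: 235/42847 ≈ 0.0054846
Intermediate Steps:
b = 235 (b = 5*((4*(-1) + 1) - 1*(-50)) = 5*((-4 + 1) + 50) = 5*(-3 + 50) = 5*47 = 235)
b/(Y - 11628) = 235/(54475 - 11628) = 235/42847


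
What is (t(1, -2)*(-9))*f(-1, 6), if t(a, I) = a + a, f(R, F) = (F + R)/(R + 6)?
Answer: -18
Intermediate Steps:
f(R, F) = (F + R)/(6 + R)
t(a, I) = 2*a
(t(1, -2)*(-9))*f(-1, 6) = ((2*1)*(-9))*((6 - 1)/(6 - 1)) = (2*(-9))*(5/5) = -18*5/5 = -18*1 = -18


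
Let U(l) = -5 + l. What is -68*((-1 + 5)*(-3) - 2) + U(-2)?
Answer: 945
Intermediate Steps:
-68*((-1 + 5)*(-3) - 2) + U(-2) = -68*((-1 + 5)*(-3) - 2) + (-5 - 2) = -68*(4*(-3) - 2) - 7 = -68*(-12 - 2) - 7 = -68*(-14) - 7 = 952 - 7 = 945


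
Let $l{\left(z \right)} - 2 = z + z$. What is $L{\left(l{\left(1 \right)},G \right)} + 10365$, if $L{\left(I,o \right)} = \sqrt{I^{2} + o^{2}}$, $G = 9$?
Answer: $10365 + \sqrt{97} \approx 10375.0$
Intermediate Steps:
$l{\left(z \right)} = 2 + 2 z$ ($l{\left(z \right)} = 2 + \left(z + z\right) = 2 + 2 z$)
$L{\left(l{\left(1 \right)},G \right)} + 10365 = \sqrt{\left(2 + 2 \cdot 1\right)^{2} + 9^{2}} + 10365 = \sqrt{\left(2 + 2\right)^{2} + 81} + 10365 = \sqrt{4^{2} + 81} + 10365 = \sqrt{16 + 81} + 10365 = \sqrt{97} + 10365 = 10365 + \sqrt{97}$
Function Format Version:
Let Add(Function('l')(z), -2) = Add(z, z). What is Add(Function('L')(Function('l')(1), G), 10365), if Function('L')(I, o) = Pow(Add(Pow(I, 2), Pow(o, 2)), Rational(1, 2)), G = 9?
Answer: Add(10365, Pow(97, Rational(1, 2))) ≈ 10375.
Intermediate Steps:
Function('l')(z) = Add(2, Mul(2, z)) (Function('l')(z) = Add(2, Add(z, z)) = Add(2, Mul(2, z)))
Add(Function('L')(Function('l')(1), G), 10365) = Add(Pow(Add(Pow(Add(2, Mul(2, 1)), 2), Pow(9, 2)), Rational(1, 2)), 10365) = Add(Pow(Add(Pow(Add(2, 2), 2), 81), Rational(1, 2)), 10365) = Add(Pow(Add(Pow(4, 2), 81), Rational(1, 2)), 10365) = Add(Pow(Add(16, 81), Rational(1, 2)), 10365) = Add(Pow(97, Rational(1, 2)), 10365) = Add(10365, Pow(97, Rational(1, 2)))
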